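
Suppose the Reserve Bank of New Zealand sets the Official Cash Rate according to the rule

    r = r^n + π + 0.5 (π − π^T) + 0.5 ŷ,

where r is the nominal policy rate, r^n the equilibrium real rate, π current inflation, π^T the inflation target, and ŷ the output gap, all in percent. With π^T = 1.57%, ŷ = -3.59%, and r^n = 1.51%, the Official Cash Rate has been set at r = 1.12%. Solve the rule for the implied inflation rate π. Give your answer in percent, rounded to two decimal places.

Collecting π: r = r^n + (1 + 0.5) π − 0.5 π^T + 0.5 ŷ
1.5 π = 1.12 − 1.51 + 0.5 × 1.57 − 0.5 × (-3.59) = 2.19
π = 2.19 / 1.5 = 1.46

1.46%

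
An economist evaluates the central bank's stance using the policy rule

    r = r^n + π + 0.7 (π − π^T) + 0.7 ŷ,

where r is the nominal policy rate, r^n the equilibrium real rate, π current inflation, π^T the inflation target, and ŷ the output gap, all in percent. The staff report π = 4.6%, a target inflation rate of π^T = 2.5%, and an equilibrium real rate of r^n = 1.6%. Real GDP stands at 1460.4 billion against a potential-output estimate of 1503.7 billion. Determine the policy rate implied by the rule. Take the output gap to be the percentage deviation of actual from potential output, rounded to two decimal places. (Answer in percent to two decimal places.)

Output gap = 100 × (1460.4 − 1503.7) / 1503.7 = -2.88%.
r = 1.60 + 4.60 + 0.7 × (4.60 − 2.50) + 0.7 × (-2.88)
   = 1.60 + 4.6 + 1.47 − 2.016 = 5.65

5.65%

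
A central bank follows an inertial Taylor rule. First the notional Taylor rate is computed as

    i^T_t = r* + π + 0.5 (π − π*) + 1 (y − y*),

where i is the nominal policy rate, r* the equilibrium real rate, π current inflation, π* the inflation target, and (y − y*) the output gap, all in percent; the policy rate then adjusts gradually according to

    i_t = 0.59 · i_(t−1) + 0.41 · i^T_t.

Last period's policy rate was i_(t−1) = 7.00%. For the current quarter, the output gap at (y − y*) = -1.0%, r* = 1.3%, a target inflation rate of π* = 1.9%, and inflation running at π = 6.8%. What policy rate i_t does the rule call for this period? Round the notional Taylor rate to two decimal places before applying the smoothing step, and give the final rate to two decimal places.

i^T_t = 1.3 + 6.8 + 0.5 × (6.8 − 1.9) + 1 × (-1.0)
   = 1.3 + 6.8 + 2.45 − 1 = 9.55
i_t = 0.59 × 7.00 + 0.41 × 9.55 = 4.13 + 3.9155 = 8.05

8.05%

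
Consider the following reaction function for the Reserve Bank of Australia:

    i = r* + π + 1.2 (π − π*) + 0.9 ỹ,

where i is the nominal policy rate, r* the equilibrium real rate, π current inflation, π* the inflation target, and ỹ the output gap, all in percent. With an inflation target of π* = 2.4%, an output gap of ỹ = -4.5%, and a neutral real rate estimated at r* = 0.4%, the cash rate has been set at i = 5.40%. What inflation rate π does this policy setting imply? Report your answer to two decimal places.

Collecting π: i = r* + (1 + 1.2) π − 1.2 π* + 0.9 ỹ
2.2 π = 5.40 − 0.4 + 1.2 × 2.4 − 0.9 × (-4.5) = 11.93
π = 11.93 / 2.2 = 5.42

5.42%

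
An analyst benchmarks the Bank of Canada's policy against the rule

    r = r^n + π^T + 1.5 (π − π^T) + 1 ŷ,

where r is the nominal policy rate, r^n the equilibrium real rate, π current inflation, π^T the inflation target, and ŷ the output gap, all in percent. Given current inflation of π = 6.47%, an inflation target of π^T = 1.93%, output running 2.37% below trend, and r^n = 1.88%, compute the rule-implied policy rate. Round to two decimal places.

8.25%

Output 2.37% below potential → ŷ = -2.37.
r = 1.88 + 1.93 + 1.5 × (6.47 − 1.93) + 1 × (-2.37)
   = 1.88 + 1.93 + 6.81 − 2.37 = 8.25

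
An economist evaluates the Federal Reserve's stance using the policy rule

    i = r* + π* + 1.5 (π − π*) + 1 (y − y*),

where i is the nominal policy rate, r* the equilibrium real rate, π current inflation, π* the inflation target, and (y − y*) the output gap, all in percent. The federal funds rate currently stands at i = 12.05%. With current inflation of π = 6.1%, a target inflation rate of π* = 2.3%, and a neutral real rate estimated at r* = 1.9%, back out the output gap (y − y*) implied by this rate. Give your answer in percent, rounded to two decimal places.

2.15%

1 (y − y*) = 12.05 − 1.9 − 2.3 − 1.5 × (6.1 − 2.3) = 2.15
(y − y*) = 2.15 / 1 = 2.15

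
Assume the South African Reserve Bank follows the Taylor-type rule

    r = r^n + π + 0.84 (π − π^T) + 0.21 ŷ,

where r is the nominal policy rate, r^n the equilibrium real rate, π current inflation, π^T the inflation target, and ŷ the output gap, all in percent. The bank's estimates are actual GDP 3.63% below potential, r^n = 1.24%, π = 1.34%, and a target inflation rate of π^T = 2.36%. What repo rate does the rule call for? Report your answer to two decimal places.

0.96%

Output 3.63% below potential → ŷ = -3.63.
r = 1.24 + 1.34 + 0.84 × (1.34 − 2.36) + 0.21 × (-3.63)
   = 1.24 + 1.34 − 0.8568 − 0.7623 = 0.96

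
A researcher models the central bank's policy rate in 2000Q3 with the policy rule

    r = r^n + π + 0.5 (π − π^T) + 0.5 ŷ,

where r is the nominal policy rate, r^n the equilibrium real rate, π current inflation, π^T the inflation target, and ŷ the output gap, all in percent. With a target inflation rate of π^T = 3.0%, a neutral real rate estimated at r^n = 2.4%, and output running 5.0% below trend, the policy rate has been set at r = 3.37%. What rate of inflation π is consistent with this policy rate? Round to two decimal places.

Output 5.0% below potential → ŷ = -5.0.
Collecting π: r = r^n + (1 + 0.5) π − 0.5 π^T + 0.5 ŷ
1.5 π = 3.37 − 2.4 + 0.5 × 3.0 − 0.5 × (-5.0) = 4.97
π = 4.97 / 1.5 = 3.31

3.31%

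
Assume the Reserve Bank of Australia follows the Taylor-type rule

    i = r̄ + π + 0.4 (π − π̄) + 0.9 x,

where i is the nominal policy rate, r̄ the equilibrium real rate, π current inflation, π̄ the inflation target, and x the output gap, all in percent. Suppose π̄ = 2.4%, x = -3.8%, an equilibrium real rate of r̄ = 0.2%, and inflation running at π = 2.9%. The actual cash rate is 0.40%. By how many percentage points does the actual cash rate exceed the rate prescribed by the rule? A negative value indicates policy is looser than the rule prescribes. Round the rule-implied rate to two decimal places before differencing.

0.52 pp

i = 0.2 + 2.9 + 0.4 × (2.9 − 2.4) + 0.9 × (-3.8)
   = 0.2 + 2.9 + 0.2 − 3.42 = -0.12
Deviation = 0.40 − (-0.12) = 0.52 pp.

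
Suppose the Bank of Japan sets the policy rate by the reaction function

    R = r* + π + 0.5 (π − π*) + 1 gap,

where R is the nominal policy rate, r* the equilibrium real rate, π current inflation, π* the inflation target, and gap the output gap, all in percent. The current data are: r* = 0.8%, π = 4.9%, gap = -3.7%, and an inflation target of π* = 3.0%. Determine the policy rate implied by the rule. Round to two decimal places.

2.95%

R = 0.8 + 4.9 + 0.5 × (4.9 − 3.0) + 1 × (-3.7)
   = 0.8 + 4.9 + 0.95 − 3.7 = 2.95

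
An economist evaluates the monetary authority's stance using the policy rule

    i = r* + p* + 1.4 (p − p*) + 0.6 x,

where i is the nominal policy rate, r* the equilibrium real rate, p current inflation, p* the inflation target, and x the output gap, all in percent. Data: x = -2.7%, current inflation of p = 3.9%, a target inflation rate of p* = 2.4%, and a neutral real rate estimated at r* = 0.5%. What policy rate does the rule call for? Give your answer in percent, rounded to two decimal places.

3.38%

i = 0.5 + 2.4 + 1.4 × (3.9 − 2.4) + 0.6 × (-2.7)
   = 0.5 + 2.4 + 2.1 − 1.62 = 3.38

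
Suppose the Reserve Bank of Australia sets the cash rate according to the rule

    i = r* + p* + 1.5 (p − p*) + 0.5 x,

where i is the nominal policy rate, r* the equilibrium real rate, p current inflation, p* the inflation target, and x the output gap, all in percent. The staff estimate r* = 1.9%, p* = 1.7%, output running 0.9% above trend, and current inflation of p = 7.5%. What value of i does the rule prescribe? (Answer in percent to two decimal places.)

12.75%

Output 0.9% above potential → x = 0.9.
i = 1.9 + 1.7 + 1.5 × (7.5 − 1.7) + 0.5 × 0.9
   = 1.9 + 1.7 + 8.7 + 0.45 = 12.75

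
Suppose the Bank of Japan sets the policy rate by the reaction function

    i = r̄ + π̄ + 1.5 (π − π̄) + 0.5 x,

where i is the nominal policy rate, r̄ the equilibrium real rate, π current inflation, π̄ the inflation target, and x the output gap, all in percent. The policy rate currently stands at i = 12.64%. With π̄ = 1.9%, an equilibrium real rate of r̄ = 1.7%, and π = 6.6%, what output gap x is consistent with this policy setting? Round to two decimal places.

0.5 x = 12.64 − 1.7 − 1.9 − 1.5 × (6.6 − 1.9) = 1.99
x = 1.99 / 0.5 = 3.98

3.98%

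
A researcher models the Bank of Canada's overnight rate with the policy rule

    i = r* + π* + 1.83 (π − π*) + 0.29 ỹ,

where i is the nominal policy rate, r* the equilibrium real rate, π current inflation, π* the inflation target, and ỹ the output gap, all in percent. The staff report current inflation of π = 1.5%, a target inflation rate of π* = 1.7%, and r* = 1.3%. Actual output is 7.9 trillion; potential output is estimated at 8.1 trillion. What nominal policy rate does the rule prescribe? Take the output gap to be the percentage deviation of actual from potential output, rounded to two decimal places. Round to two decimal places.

Output gap = 100 × (7.9 − 8.1) / 8.1 = -2.47%.
i = 1.30 + 1.70 + 1.83 × (1.50 − 1.70) + 0.29 × (-2.47)
   = 1.30 + 1.7 − 0.366 − 0.7163 = 1.92

1.92%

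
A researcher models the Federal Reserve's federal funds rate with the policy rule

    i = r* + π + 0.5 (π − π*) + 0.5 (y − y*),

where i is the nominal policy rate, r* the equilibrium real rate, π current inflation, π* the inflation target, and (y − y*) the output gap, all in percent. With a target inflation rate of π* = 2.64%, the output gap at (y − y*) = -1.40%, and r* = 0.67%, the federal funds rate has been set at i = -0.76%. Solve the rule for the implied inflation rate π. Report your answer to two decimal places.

0.39%

Collecting π: i = r* + (1 + 0.5) π − 0.5 π* + 0.5 (y − y*)
1.5 π = -0.76 − 0.67 + 0.5 × 2.64 − 0.5 × (-1.40) = 0.59
π = 0.59 / 1.5 = 0.39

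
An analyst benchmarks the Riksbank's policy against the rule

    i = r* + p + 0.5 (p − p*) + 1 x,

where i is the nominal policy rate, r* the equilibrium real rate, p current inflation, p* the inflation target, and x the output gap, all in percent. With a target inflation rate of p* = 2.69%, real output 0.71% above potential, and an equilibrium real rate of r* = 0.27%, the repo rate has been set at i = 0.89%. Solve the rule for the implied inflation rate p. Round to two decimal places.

Output 0.71% above potential → x = 0.71.
Collecting p: i = r* + (1 + 0.5) p − 0.5 p* + 1 x
1.5 p = 0.89 − 0.27 + 0.5 × 2.69 − 1 × 0.71 = 1.255
p = 1.255 / 1.5 = 0.84

0.84%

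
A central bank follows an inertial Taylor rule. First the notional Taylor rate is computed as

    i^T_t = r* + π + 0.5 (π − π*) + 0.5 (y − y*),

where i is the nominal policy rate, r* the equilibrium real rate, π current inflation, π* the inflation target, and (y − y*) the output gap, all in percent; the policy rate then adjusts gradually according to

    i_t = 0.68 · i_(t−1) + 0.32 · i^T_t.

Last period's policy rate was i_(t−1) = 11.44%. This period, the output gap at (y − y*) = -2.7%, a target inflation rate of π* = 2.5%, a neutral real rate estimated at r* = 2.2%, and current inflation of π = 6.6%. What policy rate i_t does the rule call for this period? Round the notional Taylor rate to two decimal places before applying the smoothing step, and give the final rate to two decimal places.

i^T_t = 2.2 + 6.6 + 0.5 × (6.6 − 2.5) + 0.5 × (-2.7)
   = 2.2 + 6.6 + 2.05 − 1.35 = 9.50
i_t = 0.68 × 11.44 + 0.32 × 9.50 = 7.7792 + 3.04 = 10.82

10.82%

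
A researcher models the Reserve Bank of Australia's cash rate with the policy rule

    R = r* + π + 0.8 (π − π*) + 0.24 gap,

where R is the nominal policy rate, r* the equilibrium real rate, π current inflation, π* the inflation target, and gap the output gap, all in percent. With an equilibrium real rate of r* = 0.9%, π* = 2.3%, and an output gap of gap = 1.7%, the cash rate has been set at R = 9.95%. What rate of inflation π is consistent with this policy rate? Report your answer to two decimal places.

Collecting π: R = r* + (1 + 0.8) π − 0.8 π* + 0.24 gap
1.8 π = 9.95 − 0.9 + 0.8 × 2.3 − 0.24 × 1.7 = 10.482
π = 10.482 / 1.8 = 5.82

5.82%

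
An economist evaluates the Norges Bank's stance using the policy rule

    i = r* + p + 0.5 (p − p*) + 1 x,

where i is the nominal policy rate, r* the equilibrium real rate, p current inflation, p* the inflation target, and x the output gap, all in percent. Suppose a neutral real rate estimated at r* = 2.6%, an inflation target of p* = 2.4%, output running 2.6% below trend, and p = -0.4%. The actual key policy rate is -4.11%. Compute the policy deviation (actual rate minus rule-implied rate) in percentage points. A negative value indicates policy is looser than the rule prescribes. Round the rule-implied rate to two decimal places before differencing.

Output 2.6% below potential → x = -2.6.
i = 2.6 + (-0.4) + 0.5 × (-0.4 − 2.4) + 1 × (-2.6)
   = 2.6 − 0.4 − 1.4 − 2.6 = -1.80
Deviation = -4.11 − (-1.80) = -2.31 pp.

-2.31 pp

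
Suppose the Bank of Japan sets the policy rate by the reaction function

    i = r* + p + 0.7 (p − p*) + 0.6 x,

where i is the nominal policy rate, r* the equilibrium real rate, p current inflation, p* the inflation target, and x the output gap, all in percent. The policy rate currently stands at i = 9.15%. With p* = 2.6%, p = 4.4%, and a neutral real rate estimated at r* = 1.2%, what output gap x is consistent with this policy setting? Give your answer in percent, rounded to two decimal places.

3.82%

0.6 x = 9.15 − 1.2 − 4.4 − 0.7 × (4.4 − 2.6) = 2.29
x = 2.29 / 0.6 = 3.82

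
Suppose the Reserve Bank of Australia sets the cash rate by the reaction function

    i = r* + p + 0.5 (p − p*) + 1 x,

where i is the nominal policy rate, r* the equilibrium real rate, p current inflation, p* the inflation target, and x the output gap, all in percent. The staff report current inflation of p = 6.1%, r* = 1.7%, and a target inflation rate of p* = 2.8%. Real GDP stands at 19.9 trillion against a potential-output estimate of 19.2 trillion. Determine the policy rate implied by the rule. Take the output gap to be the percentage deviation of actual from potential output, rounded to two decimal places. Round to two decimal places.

13.10%

Output gap = 100 × (19.9 − 19.2) / 19.2 = 3.65%.
i = 1.70 + 6.10 + 0.5 × (6.10 − 2.80) + 1 × 3.65
   = 1.70 + 6.1 + 1.65 + 3.65 = 13.10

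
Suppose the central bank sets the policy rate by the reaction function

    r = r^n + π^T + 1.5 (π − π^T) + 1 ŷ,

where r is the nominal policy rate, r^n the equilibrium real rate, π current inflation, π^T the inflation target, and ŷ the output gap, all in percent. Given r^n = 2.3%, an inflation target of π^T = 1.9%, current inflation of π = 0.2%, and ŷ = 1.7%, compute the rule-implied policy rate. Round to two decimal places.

r = 2.3 + 1.9 + 1.5 × (0.2 − 1.9) + 1 × 1.7
   = 2.3 + 1.9 − 2.55 + 1.7 = 3.35

3.35%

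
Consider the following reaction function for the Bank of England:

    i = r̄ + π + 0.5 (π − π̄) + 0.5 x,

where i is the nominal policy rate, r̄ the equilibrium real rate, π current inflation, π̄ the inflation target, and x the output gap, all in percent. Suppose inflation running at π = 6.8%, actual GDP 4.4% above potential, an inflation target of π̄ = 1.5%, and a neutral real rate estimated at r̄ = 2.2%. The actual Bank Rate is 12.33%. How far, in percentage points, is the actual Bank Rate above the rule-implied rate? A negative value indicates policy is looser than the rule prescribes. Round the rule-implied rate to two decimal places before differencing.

Output 4.4% above potential → x = 4.4.
i = 2.2 + 6.8 + 0.5 × (6.8 − 1.5) + 0.5 × 4.4
   = 2.2 + 6.8 + 2.65 + 2.2 = 13.85
Deviation = 12.33 − 13.85 = -1.52 pp.

-1.52 pp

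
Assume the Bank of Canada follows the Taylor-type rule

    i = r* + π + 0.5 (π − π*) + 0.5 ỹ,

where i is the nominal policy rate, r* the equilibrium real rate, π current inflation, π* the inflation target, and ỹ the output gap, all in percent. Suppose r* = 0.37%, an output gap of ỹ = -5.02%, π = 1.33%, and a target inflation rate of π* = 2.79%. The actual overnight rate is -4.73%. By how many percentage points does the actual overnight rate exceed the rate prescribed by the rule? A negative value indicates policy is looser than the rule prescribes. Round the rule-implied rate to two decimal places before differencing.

-3.19 pp

i = 0.37 + 1.33 + 0.5 × (1.33 − 2.79) + 0.5 × (-5.02)
   = 0.37 + 1.33 − 0.73 − 2.51 = -1.54
Deviation = -4.73 − (-1.54) = -3.19 pp.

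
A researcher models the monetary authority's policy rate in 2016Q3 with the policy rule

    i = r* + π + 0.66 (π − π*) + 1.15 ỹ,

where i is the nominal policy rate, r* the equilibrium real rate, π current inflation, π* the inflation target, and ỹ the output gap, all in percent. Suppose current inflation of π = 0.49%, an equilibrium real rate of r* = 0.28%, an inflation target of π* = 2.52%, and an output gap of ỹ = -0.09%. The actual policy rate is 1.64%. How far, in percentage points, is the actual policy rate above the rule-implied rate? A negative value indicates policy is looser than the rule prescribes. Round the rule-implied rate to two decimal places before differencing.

2.31 pp

i = 0.28 + 0.49 + 0.66 × (0.49 − 2.52) + 1.15 × (-0.09)
   = 0.28 + 0.49 − 1.3398 − 0.1035 = -0.67
Deviation = 1.64 − (-0.67) = 2.31 pp.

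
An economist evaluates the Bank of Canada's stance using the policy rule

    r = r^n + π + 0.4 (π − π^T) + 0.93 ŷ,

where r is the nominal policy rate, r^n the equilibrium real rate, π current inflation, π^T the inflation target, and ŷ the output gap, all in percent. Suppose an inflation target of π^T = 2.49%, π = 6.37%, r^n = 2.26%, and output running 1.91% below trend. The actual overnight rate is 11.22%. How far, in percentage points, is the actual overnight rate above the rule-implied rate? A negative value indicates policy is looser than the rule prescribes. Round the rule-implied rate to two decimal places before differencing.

2.81 pp

Output 1.91% below potential → ŷ = -1.91.
r = 2.26 + 6.37 + 0.4 × (6.37 − 2.49) + 0.93 × (-1.91)
   = 2.26 + 6.37 + 1.552 − 1.7763 = 8.41
Deviation = 11.22 − 8.41 = 2.81 pp.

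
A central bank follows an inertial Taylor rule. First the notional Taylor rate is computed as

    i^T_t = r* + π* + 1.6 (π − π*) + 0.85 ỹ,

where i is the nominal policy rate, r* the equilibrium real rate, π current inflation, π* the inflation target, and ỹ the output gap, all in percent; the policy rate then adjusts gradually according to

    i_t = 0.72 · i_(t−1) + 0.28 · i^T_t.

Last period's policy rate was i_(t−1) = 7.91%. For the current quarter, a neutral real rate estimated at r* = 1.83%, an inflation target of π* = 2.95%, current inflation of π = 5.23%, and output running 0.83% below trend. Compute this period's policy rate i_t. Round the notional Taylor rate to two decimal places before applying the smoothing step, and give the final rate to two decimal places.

7.86%

Output 0.83% below potential → ỹ = -0.83.
i^T_t = 1.83 + 2.95 + 1.6 × (5.23 − 2.95) + 0.85 × (-0.83)
   = 1.83 + 2.95 + 3.648 − 0.7055 = 7.72
i_t = 0.72 × 7.91 + 0.28 × 7.72 = 5.6952 + 2.1616 = 7.86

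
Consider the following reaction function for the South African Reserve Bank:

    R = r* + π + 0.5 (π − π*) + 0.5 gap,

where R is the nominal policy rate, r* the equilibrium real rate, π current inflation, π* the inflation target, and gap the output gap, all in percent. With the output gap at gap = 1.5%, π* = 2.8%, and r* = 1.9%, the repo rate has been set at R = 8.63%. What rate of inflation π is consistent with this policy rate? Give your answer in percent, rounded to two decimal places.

4.92%

Collecting π: R = r* + (1 + 0.5) π − 0.5 π* + 0.5 gap
1.5 π = 8.63 − 1.9 + 0.5 × 2.8 − 0.5 × 1.5 = 7.38
π = 7.38 / 1.5 = 4.92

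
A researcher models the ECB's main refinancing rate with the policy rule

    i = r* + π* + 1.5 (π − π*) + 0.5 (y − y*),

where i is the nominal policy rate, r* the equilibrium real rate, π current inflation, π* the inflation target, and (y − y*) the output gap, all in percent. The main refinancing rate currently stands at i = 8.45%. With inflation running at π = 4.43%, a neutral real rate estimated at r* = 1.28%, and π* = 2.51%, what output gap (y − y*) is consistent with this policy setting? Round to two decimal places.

3.56%

0.5 (y − y*) = 8.45 − 1.28 − 2.51 − 1.5 × (4.43 − 2.51) = 1.78
(y − y*) = 1.78 / 0.5 = 3.56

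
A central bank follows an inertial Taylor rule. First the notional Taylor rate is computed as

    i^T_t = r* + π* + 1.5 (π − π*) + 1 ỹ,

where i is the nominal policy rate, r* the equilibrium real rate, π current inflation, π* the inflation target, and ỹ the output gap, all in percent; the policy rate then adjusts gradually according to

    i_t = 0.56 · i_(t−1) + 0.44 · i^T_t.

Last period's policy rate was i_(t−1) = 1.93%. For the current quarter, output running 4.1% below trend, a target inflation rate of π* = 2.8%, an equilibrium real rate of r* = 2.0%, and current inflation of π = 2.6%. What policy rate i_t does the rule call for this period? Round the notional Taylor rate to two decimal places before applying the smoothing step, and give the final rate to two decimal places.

Output 4.1% below potential → ỹ = -4.1.
i^T_t = 2.0 + 2.8 + 1.5 × (2.6 − 2.8) + 1 × (-4.1)
   = 2.0 + 2.8 − 0.3 − 4.1 = 0.40
i_t = 0.56 × 1.93 + 0.44 × 0.40 = 1.0808 + 0.176 = 1.26

1.26%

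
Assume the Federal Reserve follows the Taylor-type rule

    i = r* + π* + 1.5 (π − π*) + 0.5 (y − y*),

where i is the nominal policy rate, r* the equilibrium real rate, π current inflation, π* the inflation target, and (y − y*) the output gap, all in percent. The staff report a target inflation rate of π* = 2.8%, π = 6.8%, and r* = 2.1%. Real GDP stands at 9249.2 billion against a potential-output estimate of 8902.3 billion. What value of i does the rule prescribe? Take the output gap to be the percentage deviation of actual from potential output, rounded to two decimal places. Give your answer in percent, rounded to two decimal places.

Output gap = 100 × (9249.2 − 8902.3) / 8902.3 = 3.90%.
i = 2.10 + 2.80 + 1.5 × (6.80 − 2.80) + 0.5 × 3.90
   = 2.10 + 2.8 + 6 + 1.95 = 12.85

12.85%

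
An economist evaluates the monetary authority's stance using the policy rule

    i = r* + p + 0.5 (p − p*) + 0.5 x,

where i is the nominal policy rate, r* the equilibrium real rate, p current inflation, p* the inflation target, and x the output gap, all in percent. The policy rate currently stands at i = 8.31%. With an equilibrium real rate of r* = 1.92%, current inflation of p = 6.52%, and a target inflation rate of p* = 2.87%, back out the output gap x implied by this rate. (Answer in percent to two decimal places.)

-3.91%

0.5 x = 8.31 − 1.92 − 6.52 − 0.5 × (6.52 − 2.87) = -1.955
x = -1.955 / 0.5 = -3.91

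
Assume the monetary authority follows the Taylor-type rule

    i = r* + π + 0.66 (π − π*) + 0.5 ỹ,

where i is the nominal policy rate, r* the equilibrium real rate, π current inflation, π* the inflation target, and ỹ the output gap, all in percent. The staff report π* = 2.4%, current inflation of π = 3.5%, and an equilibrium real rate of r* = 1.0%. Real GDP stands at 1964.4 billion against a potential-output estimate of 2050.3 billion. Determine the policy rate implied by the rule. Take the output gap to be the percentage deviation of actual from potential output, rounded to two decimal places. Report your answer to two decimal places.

3.13%

Output gap = 100 × (1964.4 − 2050.3) / 2050.3 = -4.19%.
i = 1.00 + 3.50 + 0.66 × (3.50 − 2.40) + 0.5 × (-4.19)
   = 1.00 + 3.5 + 0.726 − 2.095 = 3.13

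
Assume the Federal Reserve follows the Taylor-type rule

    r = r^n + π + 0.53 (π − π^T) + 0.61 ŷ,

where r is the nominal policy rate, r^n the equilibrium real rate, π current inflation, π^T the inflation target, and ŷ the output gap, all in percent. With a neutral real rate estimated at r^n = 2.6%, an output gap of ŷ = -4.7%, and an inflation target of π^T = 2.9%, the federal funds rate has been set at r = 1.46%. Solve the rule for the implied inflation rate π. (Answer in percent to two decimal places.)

2.13%

Collecting π: r = r^n + (1 + 0.53) π − 0.53 π^T + 0.61 ŷ
1.53 π = 1.46 − 2.6 + 0.53 × 2.9 − 0.61 × (-4.7) = 3.264
π = 3.264 / 1.53 = 2.13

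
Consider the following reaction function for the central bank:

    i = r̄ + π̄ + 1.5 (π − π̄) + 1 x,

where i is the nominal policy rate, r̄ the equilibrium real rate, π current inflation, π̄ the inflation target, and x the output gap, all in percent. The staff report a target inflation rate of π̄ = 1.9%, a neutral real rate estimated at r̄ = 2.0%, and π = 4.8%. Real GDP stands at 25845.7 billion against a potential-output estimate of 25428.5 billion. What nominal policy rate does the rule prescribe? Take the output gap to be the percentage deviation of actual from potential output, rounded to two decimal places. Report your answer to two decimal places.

9.89%

Output gap = 100 × (25845.7 − 25428.5) / 25428.5 = 1.64%.
i = 2.00 + 1.90 + 1.5 × (4.80 − 1.90) + 1 × 1.64
   = 2.00 + 1.9 + 4.35 + 1.64 = 9.89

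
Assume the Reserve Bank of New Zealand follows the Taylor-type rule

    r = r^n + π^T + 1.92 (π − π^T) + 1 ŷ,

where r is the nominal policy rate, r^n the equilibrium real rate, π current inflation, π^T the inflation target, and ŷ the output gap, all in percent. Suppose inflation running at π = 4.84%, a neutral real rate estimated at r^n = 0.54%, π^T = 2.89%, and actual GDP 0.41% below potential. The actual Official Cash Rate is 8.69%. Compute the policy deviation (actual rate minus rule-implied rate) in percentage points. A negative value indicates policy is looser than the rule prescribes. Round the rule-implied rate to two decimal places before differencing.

1.93 pp

Output 0.41% below potential → ŷ = -0.41.
r = 0.54 + 2.89 + 1.92 × (4.84 − 2.89) + 1 × (-0.41)
   = 0.54 + 2.89 + 3.744 − 0.41 = 6.76
Deviation = 8.69 − 6.76 = 1.93 pp.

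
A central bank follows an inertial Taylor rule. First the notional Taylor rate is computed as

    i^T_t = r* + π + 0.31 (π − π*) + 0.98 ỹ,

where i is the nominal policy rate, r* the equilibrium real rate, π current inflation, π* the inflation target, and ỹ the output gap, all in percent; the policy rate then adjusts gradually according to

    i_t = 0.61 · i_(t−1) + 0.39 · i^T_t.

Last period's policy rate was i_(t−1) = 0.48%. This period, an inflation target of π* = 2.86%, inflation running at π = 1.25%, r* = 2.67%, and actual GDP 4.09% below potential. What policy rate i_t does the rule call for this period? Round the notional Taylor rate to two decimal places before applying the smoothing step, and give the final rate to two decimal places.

Output 4.09% below potential → ỹ = -4.09.
i^T_t = 2.67 + 1.25 + 0.31 × (1.25 − 2.86) + 0.98 × (-4.09)
   = 2.67 + 1.25 − 0.4991 − 4.0082 = -0.59
i_t = 0.61 × 0.48 + 0.39 × (-0.59) = 0.2928 − 0.2301 = 0.06

0.06%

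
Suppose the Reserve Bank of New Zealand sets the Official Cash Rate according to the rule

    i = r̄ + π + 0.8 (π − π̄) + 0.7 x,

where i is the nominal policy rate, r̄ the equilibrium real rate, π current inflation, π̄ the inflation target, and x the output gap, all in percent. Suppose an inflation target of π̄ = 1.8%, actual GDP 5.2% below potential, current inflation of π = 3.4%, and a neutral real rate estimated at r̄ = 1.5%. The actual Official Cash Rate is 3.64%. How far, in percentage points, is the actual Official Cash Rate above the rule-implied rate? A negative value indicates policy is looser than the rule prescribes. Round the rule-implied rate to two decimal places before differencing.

Output 5.2% below potential → x = -5.2.
i = 1.5 + 3.4 + 0.8 × (3.4 − 1.8) + 0.7 × (-5.2)
   = 1.5 + 3.4 + 1.28 − 3.64 = 2.54
Deviation = 3.64 − 2.54 = 1.10 pp.

1.10 pp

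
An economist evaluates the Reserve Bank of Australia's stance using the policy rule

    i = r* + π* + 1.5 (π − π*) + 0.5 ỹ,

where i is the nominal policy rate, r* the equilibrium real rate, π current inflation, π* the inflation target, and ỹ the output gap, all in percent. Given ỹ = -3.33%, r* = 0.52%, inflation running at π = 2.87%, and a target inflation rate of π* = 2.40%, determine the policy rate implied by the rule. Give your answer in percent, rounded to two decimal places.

1.96%

i = 0.52 + 2.40 + 1.5 × (2.87 − 2.40) + 0.5 × (-3.33)
   = 0.52 + 2.4 + 0.705 − 1.665 = 1.96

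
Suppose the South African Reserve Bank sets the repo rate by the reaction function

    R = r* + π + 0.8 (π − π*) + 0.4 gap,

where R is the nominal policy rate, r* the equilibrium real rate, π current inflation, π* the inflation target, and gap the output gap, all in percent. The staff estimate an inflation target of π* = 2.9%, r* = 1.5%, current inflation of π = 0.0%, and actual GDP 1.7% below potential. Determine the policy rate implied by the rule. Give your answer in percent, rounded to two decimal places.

-1.50%

Output 1.7% below potential → gap = -1.7.
R = 1.5 + 0.0 + 0.8 × (0.0 − 2.9) + 0.4 × (-1.7)
   = 1.5 + 0 − 2.32 − 0.68 = -1.50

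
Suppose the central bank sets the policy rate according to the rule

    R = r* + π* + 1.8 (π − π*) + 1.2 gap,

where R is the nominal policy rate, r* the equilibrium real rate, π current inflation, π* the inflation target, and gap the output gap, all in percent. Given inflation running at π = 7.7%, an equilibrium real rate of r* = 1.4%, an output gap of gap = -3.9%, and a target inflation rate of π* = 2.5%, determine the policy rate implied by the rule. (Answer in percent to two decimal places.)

8.58%

R = 1.4 + 2.5 + 1.8 × (7.7 − 2.5) + 1.2 × (-3.9)
   = 1.4 + 2.5 + 9.36 − 4.68 = 8.58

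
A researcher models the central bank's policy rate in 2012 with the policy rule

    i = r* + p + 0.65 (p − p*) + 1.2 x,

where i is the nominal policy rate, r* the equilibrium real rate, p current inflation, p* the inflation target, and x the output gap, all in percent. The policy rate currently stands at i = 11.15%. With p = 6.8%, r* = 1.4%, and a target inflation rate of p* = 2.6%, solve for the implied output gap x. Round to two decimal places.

1.2 x = 11.15 − 1.4 − 6.8 − 0.65 × (6.8 − 2.6) = 0.22
x = 0.22 / 1.2 = 0.18

0.18%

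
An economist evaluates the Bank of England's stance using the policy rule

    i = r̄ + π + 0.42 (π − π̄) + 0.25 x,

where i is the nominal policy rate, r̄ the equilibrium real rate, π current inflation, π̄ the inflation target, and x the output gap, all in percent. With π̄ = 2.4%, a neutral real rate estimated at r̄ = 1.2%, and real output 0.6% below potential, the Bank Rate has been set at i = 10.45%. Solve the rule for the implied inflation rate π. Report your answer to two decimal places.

Output 0.6% below potential → x = -0.6.
Collecting π: i = r̄ + (1 + 0.42) π − 0.42 π̄ + 0.25 x
1.42 π = 10.45 − 1.2 + 0.42 × 2.4 − 0.25 × (-0.6) = 10.408
π = 10.408 / 1.42 = 7.33

7.33%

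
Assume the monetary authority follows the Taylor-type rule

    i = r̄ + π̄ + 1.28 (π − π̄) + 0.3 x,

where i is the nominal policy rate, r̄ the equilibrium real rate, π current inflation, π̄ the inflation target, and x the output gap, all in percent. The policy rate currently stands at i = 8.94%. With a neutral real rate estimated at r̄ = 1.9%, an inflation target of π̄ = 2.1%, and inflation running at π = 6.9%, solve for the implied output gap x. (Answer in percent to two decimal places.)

0.3 x = 8.94 − 1.9 − 2.1 − 1.28 × (6.9 − 2.1) = -1.204
x = -1.204 / 0.3 = -4.01

-4.01%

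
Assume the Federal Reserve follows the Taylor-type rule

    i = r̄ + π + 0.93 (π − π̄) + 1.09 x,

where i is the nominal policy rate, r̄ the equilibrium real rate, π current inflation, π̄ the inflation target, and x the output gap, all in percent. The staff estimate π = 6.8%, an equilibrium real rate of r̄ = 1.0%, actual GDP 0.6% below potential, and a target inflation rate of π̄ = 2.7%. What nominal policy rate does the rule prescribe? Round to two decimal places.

10.96%

Output 0.6% below potential → x = -0.6.
i = 1.0 + 6.8 + 0.93 × (6.8 − 2.7) + 1.09 × (-0.6)
   = 1.0 + 6.8 + 3.813 − 0.654 = 10.96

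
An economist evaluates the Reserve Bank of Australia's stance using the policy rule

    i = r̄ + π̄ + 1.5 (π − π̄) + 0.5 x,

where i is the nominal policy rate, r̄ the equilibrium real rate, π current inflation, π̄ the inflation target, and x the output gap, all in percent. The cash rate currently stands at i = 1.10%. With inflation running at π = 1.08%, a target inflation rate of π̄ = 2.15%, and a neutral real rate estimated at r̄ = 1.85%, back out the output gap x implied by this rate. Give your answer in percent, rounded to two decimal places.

0.5 x = 1.10 − 1.85 − 2.15 − 1.5 × (1.08 − 2.15) = -1.295
x = -1.295 / 0.5 = -2.59

-2.59%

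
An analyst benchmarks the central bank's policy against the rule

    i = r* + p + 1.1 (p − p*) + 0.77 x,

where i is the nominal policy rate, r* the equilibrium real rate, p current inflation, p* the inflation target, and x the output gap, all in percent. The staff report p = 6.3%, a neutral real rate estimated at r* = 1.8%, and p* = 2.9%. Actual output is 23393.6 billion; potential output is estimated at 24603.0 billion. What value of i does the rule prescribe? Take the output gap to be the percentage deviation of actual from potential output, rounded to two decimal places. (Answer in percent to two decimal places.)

8.05%

Output gap = 100 × (23393.6 − 24603.0) / 24603.0 = -4.92%.
i = 1.80 + 6.30 + 1.1 × (6.30 − 2.90) + 0.77 × (-4.92)
   = 1.80 + 6.3 + 3.74 − 3.7884 = 8.05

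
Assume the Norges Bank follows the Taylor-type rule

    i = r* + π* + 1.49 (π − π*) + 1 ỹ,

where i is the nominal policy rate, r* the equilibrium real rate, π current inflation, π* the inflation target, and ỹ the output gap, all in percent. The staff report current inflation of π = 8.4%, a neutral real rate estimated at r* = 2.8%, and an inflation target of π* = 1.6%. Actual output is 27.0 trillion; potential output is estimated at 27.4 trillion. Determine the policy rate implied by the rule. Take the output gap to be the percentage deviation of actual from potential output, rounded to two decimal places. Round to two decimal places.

Output gap = 100 × (27.0 − 27.4) / 27.4 = -1.46%.
i = 2.80 + 1.60 + 1.49 × (8.40 − 1.60) + 1 × (-1.46)
   = 2.80 + 1.6 + 10.132 − 1.46 = 13.07

13.07%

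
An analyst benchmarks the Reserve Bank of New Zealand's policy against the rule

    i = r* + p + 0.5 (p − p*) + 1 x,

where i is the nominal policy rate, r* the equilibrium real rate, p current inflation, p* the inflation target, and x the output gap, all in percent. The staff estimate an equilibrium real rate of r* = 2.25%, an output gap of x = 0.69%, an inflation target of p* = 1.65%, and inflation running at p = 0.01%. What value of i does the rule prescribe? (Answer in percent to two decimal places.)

2.13%

i = 2.25 + 0.01 + 0.5 × (0.01 − 1.65) + 1 × 0.69
   = 2.25 + 0.01 − 0.82 + 0.69 = 2.13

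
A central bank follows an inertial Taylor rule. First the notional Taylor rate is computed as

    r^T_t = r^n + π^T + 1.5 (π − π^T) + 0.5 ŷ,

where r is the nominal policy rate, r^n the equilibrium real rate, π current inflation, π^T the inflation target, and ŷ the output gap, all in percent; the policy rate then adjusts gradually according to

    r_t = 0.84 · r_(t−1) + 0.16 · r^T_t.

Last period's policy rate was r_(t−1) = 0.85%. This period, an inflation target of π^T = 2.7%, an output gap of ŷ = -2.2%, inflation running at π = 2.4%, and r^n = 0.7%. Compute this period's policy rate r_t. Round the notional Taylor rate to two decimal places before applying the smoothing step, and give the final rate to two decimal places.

r^T_t = 0.7 + 2.7 + 1.5 × (2.4 − 2.7) + 0.5 × (-2.2)
   = 0.7 + 2.7 − 0.45 − 1.1 = 1.85
r_t = 0.84 × 0.85 + 0.16 × 1.85 = 0.714 + 0.296 = 1.01

1.01%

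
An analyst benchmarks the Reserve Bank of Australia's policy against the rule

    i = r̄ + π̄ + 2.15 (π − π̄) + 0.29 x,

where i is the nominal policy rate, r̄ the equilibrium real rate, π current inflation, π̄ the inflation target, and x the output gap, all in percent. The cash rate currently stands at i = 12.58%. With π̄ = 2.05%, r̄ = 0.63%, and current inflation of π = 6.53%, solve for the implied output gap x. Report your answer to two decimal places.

0.92%

0.29 x = 12.58 − 0.63 − 2.05 − 2.15 × (6.53 − 2.05) = 0.268
x = 0.268 / 0.29 = 0.92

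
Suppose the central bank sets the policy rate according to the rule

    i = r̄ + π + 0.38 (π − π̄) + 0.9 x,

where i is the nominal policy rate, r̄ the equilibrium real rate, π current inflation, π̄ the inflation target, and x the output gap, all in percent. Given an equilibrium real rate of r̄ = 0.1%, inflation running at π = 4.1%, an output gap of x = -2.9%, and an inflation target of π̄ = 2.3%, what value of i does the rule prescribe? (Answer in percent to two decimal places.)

2.27%

i = 0.1 + 4.1 + 0.38 × (4.1 − 2.3) + 0.9 × (-2.9)
   = 0.1 + 4.1 + 0.684 − 2.61 = 2.27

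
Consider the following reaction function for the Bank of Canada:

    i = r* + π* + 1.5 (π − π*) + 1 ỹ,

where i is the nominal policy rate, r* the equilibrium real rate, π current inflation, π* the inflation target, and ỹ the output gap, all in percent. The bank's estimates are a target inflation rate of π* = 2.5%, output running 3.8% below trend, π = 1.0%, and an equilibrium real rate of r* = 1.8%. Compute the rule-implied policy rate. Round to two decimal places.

-1.75%

Output 3.8% below potential → ỹ = -3.8.
i = 1.8 + 2.5 + 1.5 × (1.0 − 2.5) + 1 × (-3.8)
   = 1.8 + 2.5 − 2.25 − 3.8 = -1.75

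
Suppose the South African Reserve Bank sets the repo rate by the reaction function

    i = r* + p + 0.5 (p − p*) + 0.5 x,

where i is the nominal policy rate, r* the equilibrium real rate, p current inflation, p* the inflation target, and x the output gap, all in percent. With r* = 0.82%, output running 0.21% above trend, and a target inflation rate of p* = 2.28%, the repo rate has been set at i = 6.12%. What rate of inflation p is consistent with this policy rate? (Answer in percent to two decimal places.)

4.22%

Output 0.21% above potential → x = 0.21.
Collecting p: i = r* + (1 + 0.5) p − 0.5 p* + 0.5 x
1.5 p = 6.12 − 0.82 + 0.5 × 2.28 − 0.5 × 0.21 = 6.335
p = 6.335 / 1.5 = 4.22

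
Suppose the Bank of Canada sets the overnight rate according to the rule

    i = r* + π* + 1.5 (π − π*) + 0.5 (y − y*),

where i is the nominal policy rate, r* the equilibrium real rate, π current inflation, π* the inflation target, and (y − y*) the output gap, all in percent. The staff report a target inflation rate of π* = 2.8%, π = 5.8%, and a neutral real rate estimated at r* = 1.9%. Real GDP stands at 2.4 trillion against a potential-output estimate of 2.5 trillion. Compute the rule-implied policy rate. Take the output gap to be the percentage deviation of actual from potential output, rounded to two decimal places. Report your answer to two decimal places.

Output gap = 100 × (2.4 − 2.5) / 2.5 = -4.00%.
i = 1.90 + 2.80 + 1.5 × (5.80 − 2.80) + 0.5 × (-4.00)
   = 1.90 + 2.8 + 4.5 − 2 = 7.20

7.20%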